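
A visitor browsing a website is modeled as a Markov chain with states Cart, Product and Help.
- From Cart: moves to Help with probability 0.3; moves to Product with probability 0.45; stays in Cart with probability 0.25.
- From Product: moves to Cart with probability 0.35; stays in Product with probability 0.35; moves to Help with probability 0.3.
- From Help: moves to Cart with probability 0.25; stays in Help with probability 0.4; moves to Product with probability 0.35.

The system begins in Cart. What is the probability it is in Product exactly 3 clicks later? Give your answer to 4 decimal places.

0.3795

Propagate the distribution vector 3 clicks from Cart.
After 0 clicks: (1.0000, 0.0000, 0.0000)
After 1 click: (0.2500, 0.4500, 0.3000)
After 2 clicks: (0.2950, 0.3750, 0.3300)
After 3 clicks: (0.2875, 0.3795, 0.3330)
P(in Product after 3 clicks) = 0.3795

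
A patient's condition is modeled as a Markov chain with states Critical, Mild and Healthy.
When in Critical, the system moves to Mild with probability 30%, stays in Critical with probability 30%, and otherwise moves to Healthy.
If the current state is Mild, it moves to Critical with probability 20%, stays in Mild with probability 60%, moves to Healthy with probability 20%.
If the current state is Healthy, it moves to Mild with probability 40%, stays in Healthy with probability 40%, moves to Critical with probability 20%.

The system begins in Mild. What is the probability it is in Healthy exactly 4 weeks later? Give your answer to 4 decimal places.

0.3044

Propagate the distribution vector 4 weeks from Mild.
After 0 weeks: (0.0000, 1.0000, 0.0000)
After 1 week: (0.2000, 0.6000, 0.2000)
After 2 weeks: (0.2200, 0.5000, 0.2800)
After 3 weeks: (0.2220, 0.4780, 0.3000)
After 4 weeks: (0.2222, 0.4734, 0.3044)
P(in Healthy after 4 weeks) = 0.3044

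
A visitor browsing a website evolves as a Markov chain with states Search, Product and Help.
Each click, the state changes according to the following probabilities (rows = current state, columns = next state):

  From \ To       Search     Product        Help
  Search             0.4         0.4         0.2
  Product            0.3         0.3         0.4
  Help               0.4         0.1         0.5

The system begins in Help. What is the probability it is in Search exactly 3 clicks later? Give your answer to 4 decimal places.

Propagate the distribution vector 3 clicks from Help.
After 0 clicks: (0.0000, 0.0000, 1.0000)
After 1 click: (0.4000, 0.1000, 0.5000)
After 2 clicks: (0.3900, 0.2400, 0.3700)
After 3 clicks: (0.3760, 0.2650, 0.3590)
P(in Search after 3 clicks) = 0.3760

0.3760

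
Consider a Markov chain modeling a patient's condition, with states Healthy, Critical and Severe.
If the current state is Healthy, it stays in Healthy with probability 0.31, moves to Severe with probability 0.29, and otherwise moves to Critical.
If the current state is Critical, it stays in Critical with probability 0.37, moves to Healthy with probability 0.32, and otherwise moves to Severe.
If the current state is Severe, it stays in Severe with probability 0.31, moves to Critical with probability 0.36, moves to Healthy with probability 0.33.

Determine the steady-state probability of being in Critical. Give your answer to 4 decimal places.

Let the stationary distribution be π with π = πP and π_1 + π_2 + π_3 = 1.
π_1 = 0.31·π_1 + 0.32·π_2 + 0.33·π_3
π_2 = 0.4·π_1 + 0.37·π_2 + 0.36·π_3
Solving with the normalization constraint gives π = (0.3198, 0.3766, 0.3036).
So the stationary probability of Critical is 0.3766.

0.3766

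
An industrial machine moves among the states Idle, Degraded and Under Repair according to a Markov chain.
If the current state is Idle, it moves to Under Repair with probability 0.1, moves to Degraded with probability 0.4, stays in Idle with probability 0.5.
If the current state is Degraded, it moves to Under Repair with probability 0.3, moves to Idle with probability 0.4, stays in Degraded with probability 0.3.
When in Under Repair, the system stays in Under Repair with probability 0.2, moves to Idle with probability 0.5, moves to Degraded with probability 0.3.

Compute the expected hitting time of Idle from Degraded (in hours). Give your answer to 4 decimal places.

2.3404

Let t(s) be the expected number of hours to first reach Idle from state s, with t(Idle) = 0. Conditioning on the first hour:
t(Degraded) = 1 + 0.3·t(Degraded) + 0.3·t(Under Repair)
t(Under Repair) = 1 + 0.3·t(Degraded) + 0.2·t(Under Repair)
Solving: t(Degraded) = 2.3404, t(Under Repair) = 2.1277.
Expected hours from Degraded to Idle: 2.3404.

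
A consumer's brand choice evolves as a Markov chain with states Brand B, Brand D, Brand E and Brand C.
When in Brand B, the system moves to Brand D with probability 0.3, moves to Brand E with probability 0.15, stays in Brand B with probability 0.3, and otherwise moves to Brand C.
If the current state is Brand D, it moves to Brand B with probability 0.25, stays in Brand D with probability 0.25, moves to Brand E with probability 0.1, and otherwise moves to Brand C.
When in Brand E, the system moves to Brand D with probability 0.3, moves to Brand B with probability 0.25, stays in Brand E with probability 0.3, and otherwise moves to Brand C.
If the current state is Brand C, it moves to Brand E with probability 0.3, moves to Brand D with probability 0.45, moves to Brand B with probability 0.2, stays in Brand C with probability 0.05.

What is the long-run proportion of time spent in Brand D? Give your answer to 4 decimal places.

0.3188

Let the stationary distribution be π with π = πP and π_1 + π_2 + π_3 + π_4 = 1.
π_1 = 0.3·π_1 + 0.25·π_2 + 0.25·π_3 + 0.2·π_4
π_2 = 0.3·π_1 + 0.25·π_2 + 0.3·π_3 + 0.45·π_4
π_3 = 0.15·π_1 + 0.1·π_2 + 0.3·π_3 + 0.3·π_4
Solving with the normalization constraint gives π = (0.2510, 0.3188, 0.1986, 0.2316).
So the stationary probability of Brand D is 0.3188.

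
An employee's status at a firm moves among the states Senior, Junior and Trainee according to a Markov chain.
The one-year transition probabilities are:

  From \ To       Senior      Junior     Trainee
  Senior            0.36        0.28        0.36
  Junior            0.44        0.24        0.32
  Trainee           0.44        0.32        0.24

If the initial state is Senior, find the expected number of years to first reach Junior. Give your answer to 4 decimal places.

Let t(s) be the expected number of years to first reach Junior from state s, with t(Junior) = 0. Conditioning on the first year:
t(Senior) = 1 + 0.36·t(Senior) + 0.36·t(Trainee)
t(Trainee) = 1 + 0.44·t(Senior) + 0.24·t(Trainee)
Solving: t(Senior) = 3.4146, t(Trainee) = 3.2927.
Expected years from Senior to Junior: 3.4146.

3.4146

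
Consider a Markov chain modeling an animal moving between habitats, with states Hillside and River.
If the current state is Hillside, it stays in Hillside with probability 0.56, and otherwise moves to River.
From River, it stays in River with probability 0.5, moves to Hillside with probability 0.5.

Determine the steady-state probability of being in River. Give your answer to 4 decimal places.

Let the stationary distribution be π with π = πP and π_1 + π_2 = 1.
π_1 = 0.56·π_1 + 0.5·π_2
Solving with the normalization constraint gives π = (0.5319, 0.4681).
So the stationary probability of River is 0.4681.

0.4681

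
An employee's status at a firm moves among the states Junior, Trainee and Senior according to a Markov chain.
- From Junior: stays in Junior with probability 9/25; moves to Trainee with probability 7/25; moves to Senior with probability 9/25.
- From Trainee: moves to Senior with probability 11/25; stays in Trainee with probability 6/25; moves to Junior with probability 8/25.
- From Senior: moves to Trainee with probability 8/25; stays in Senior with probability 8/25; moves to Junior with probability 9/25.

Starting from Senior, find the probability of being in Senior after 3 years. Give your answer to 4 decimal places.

0.3675

Propagate the distribution vector 3 years from Senior.
After 0 years: (0.0000, 0.0000, 1.0000)
After 1 year: (0.3600, 0.3200, 0.3200)
After 2 years: (0.3472, 0.2800, 0.3728)
After 3 years: (0.3488, 0.2837, 0.3675)
P(in Senior after 3 years) = 0.3675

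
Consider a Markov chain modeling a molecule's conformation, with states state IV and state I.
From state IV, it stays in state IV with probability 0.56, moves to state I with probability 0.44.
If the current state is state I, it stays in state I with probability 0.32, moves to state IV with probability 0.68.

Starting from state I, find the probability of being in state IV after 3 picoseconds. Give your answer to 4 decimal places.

Propagate the distribution vector 3 picoseconds from state I.
After 0 picoseconds: (0.0000, 1.0000)
After 1 picosecond: (0.6800, 0.3200)
After 2 picoseconds: (0.5984, 0.4016)
After 3 picoseconds: (0.6082, 0.3918)
P(in state IV after 3 picoseconds) = 0.6082

0.6082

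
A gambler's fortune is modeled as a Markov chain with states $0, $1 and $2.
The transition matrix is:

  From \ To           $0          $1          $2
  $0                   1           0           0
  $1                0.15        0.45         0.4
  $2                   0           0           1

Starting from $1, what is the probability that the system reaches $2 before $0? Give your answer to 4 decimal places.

0.7273

Let h(s) be the probability of absorption at $2 starting from transient state s. Then h($2) = 1 and h($0) = 0. By first-step analysis:
h($1) = 0.15·0 + 0.45·h($1) + 0.4·1
Solving: h($1) = 0.7273.
Starting from $1, the probability is 0.7273.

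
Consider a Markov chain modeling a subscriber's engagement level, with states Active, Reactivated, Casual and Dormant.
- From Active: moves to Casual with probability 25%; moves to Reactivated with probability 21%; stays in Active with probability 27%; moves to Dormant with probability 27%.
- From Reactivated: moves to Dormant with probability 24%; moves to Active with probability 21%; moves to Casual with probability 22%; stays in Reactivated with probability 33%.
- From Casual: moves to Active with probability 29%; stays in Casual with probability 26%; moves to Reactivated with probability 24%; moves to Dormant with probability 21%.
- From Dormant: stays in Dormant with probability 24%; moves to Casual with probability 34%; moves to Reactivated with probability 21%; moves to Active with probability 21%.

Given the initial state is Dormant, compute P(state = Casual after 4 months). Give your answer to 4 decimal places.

Propagate the distribution vector 4 months from Dormant.
After 0 months: (0.0000, 0.0000, 0.0000, 1.0000)
After 1 month: (0.2100, 0.2100, 0.3400, 0.2400)
After 2 months: (0.2498, 0.2454, 0.2687, 0.2361)
After 3 months: (0.2465, 0.2475, 0.2666, 0.2394)
After 4 months: (0.2461, 0.2477, 0.2668, 0.2394)
P(in Casual after 4 months) = 0.2668

0.2668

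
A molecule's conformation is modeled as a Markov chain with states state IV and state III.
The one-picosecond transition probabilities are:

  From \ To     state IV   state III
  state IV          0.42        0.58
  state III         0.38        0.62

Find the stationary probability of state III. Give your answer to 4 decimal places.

0.6042

Let the stationary distribution be π with π = πP and π_1 + π_2 = 1.
π_1 = 0.42·π_1 + 0.38·π_2
Solving with the normalization constraint gives π = (0.3958, 0.6042).
So the stationary probability of state III is 0.6042.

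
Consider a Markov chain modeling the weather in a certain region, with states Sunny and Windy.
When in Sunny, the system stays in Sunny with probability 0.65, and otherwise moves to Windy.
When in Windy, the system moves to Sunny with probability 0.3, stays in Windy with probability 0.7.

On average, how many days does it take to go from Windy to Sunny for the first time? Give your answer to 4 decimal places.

Let t(s) be the expected number of days to first reach Sunny from state s, with t(Sunny) = 0. Conditioning on the first day:
t(Windy) = 1 + 0.7·t(Windy)
Solving: t(Windy) = 3.3333.
Expected days from Windy to Sunny: 3.3333.

3.3333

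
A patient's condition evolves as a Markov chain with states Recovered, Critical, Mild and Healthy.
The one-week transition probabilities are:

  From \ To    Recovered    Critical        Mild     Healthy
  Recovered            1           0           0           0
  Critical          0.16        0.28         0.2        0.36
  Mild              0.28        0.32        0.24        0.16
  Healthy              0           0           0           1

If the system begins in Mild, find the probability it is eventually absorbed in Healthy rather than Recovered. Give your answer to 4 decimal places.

Let h(s) be the probability of absorption at Healthy starting from transient state s. Then h(Healthy) = 1 and h(Recovered) = 0. By first-step analysis:
h(Critical) = 0.16·0 + 0.28·h(Critical) + 0.2·h(Mild) + 0.36·1
h(Mild) = 0.28·0 + 0.32·h(Critical) + 0.24·h(Mild) + 0.16·1
Solving: h(Critical) = 0.6325, h(Mild) = 0.4768.
Starting from Mild, the probability is 0.4768.

0.4768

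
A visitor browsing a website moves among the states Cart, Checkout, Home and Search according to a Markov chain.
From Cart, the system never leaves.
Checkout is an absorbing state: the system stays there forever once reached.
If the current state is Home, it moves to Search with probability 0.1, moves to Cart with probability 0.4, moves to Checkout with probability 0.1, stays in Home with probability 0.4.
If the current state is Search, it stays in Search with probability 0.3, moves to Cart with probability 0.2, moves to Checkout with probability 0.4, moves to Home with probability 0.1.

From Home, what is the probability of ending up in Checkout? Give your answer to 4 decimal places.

0.2683

Let h(s) be the probability of absorption at Checkout starting from transient state s. Then h(Checkout) = 1 and h(Cart) = 0. By first-step analysis:
h(Home) = 0.4·0 + 0.1·1 + 0.4·h(Home) + 0.1·h(Search)
h(Search) = 0.2·0 + 0.4·1 + 0.1·h(Home) + 0.3·h(Search)
Solving: h(Home) = 0.2683, h(Search) = 0.6098.
Starting from Home, the probability is 0.2683.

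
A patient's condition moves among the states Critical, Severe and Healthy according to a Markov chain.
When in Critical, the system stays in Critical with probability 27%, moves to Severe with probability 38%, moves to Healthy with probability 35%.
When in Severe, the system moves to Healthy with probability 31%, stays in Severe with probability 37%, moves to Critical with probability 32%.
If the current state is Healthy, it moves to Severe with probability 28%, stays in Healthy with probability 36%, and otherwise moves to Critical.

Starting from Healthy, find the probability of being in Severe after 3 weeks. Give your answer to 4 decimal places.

Propagate the distribution vector 3 weeks from Healthy.
After 0 weeks: (0.0000, 0.0000, 1.0000)
After 1 week: (0.3600, 0.2800, 0.3600)
After 2 weeks: (0.3164, 0.3412, 0.3424)
After 3 weeks: (0.3179, 0.3423, 0.3398)
P(in Severe after 3 weeks) = 0.3423

0.3423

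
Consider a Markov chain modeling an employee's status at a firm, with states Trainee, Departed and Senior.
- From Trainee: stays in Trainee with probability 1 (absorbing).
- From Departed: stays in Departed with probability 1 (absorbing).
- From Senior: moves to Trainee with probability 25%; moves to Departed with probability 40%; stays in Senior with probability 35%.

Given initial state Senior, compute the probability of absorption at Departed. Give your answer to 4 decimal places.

0.6154

Let h(s) be the probability of absorption at Departed starting from transient state s. Then h(Departed) = 1 and h(Trainee) = 0. By first-step analysis:
h(Senior) = 0.25·0 + 0.4·1 + 0.35·h(Senior)
Solving: h(Senior) = 0.6154.
Starting from Senior, the probability is 0.6154.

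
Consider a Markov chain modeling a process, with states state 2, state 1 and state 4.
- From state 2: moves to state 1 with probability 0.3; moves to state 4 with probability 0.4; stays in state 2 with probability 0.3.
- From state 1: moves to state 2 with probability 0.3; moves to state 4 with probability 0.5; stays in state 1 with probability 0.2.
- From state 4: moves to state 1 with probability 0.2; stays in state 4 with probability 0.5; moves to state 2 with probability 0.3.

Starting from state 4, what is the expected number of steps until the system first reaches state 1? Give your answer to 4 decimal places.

4.3478

Let t(s) be the expected number of steps to first reach state 1 from state s, with t(state 1) = 0. Conditioning on the first step:
t(state 2) = 1 + 0.3·t(state 2) + 0.4·t(state 4)
t(state 4) = 1 + 0.3·t(state 2) + 0.5·t(state 4)
Solving: t(state 2) = 3.9130, t(state 4) = 4.3478.
Expected steps from state 4 to state 1: 4.3478.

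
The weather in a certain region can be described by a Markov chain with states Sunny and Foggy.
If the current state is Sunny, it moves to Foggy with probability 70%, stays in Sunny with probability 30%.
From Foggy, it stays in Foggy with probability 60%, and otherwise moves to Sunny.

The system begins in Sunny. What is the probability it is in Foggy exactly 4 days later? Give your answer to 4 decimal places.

0.6363

Propagate the distribution vector 4 days from Sunny.
After 0 days: (1.0000, 0.0000)
After 1 day: (0.3000, 0.7000)
After 2 days: (0.3700, 0.6300)
After 3 days: (0.3630, 0.6370)
After 4 days: (0.3637, 0.6363)
P(in Foggy after 4 days) = 0.6363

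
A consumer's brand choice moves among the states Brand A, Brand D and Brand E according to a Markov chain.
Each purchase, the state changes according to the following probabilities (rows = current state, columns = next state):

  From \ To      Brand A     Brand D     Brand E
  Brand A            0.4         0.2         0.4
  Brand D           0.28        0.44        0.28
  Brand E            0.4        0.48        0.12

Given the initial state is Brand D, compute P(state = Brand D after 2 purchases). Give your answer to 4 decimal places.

Sum over the intermediate state after 1 purchase:
P = P(Brand D→Brand A)·P(Brand A→Brand D) + P(Brand D→Brand D)·P(Brand D→Brand D) + P(Brand D→Brand E)·P(Brand E→Brand D)
  = 0.28×0.2 + 0.44×0.44 + 0.28×0.48
  = 0.0560 + 0.1936 + 0.1344 = 0.3840

0.3840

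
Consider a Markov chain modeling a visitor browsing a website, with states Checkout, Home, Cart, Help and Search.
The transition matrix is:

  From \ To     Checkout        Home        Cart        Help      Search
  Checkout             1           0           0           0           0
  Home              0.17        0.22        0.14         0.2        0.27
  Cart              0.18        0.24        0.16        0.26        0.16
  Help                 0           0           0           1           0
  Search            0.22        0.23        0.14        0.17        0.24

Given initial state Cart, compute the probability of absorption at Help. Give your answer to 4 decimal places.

0.5509

Let h(s) be the probability of absorption at Help starting from transient state s. Then h(Help) = 1 and h(Checkout) = 0. By first-step analysis:
h(Home) = 0.17·0 + 0.22·h(Home) + 0.14·h(Cart) + 0.2·1 + 0.27·h(Search)
h(Cart) = 0.18·0 + 0.24·h(Home) + 0.16·h(Cart) + 0.26·1 + 0.16·h(Search)
h(Search) = 0.22·0 + 0.23·h(Home) + 0.14·h(Cart) + 0.17·1 + 0.24·h(Search)
Solving: h(Home) = 0.5226, h(Cart) = 0.5509, h(Search) = 0.4833.
Starting from Cart, the probability is 0.5509.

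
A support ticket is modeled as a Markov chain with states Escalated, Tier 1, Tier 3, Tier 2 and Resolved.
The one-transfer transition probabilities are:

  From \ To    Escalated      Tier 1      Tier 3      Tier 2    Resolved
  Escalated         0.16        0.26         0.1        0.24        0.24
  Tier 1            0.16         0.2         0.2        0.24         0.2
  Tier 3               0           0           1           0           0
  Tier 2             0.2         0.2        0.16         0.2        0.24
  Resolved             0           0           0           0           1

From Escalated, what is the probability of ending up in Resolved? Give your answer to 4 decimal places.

0.6273

Let h(s) be the probability of absorption at Resolved starting from transient state s. Then h(Resolved) = 1 and h(Tier 3) = 0. By first-step analysis:
h(Escalated) = 0.16·h(Escalated) + 0.26·h(Tier 1) + 0.1·0 + 0.24·h(Tier 2) + 0.24·1
h(Tier 1) = 0.16·h(Escalated) + 0.2·h(Tier 1) + 0.2·0 + 0.24·h(Tier 2) + 0.2·1
h(Tier 2) = 0.2·h(Escalated) + 0.2·h(Tier 1) + 0.16·0 + 0.2·h(Tier 2) + 0.24·1
Solving: h(Escalated) = 0.6273, h(Tier 1) = 0.5541, h(Tier 2) = 0.5953.
Starting from Escalated, the probability is 0.6273.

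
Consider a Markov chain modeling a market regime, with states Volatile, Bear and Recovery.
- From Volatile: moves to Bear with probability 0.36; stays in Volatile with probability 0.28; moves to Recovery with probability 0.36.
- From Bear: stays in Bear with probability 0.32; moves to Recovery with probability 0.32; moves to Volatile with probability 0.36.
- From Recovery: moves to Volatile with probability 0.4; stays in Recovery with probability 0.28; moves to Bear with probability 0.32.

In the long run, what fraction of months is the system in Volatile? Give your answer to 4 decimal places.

0.3452

Let the stationary distribution be π with π = πP and π_1 + π_2 + π_3 = 1.
π_1 = 0.28·π_1 + 0.36·π_2 + 0.4·π_3
π_2 = 0.36·π_1 + 0.32·π_2 + 0.32·π_3
Solving with the normalization constraint gives π = (0.3452, 0.3338, 0.3210).
So the stationary probability of Volatile is 0.3452.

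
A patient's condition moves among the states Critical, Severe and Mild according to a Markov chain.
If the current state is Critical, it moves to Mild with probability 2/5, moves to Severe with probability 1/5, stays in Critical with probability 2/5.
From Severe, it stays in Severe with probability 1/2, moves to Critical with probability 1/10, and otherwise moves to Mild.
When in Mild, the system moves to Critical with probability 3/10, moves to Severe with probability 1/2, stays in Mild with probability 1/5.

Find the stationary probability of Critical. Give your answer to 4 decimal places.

0.2381

Let the stationary distribution be π with π = πP and π_1 + π_2 + π_3 = 1.
π_1 = 0.4·π_1 + 0.1·π_2 + 0.3·π_3
π_2 = 0.2·π_1 + 0.5·π_2 + 0.5·π_3
Solving with the normalization constraint gives π = (0.2381, 0.4286, 0.3333).
So the stationary probability of Critical is 0.2381.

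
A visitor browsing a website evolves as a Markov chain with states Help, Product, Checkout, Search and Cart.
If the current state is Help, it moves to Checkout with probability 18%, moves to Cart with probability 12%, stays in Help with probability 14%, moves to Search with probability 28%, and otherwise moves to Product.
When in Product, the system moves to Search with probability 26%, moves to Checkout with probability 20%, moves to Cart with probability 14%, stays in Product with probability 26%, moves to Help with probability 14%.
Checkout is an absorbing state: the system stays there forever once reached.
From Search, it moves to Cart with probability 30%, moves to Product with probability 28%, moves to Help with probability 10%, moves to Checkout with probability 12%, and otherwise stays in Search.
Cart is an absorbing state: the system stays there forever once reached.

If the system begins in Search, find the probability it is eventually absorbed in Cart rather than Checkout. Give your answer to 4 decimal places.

0.6124

Let h(s) be the probability of absorption at Cart starting from transient state s. Then h(Cart) = 1 and h(Checkout) = 0. By first-step analysis:
h(Help) = 0.14·h(Help) + 0.28·h(Product) + 0.18·0 + 0.28·h(Search) + 0.12·1
h(Product) = 0.14·h(Help) + 0.26·h(Product) + 0.2·0 + 0.26·h(Search) + 0.14·1
h(Search) = 0.1·h(Help) + 0.28·h(Product) + 0.12·0 + 0.2·h(Search) + 0.3·1
Solving: h(Help) = 0.5015, h(Product) = 0.4992, h(Search) = 0.6124.
Starting from Search, the probability is 0.6124.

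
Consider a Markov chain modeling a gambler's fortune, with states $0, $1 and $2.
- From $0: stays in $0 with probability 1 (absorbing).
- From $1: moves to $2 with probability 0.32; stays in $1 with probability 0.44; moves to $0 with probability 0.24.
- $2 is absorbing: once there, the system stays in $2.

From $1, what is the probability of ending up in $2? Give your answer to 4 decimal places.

0.5714

Let h(s) be the probability of absorption at $2 starting from transient state s. Then h($2) = 1 and h($0) = 0. By first-step analysis:
h($1) = 0.24·0 + 0.44·h($1) + 0.32·1
Solving: h($1) = 0.5714.
Starting from $1, the probability is 0.5714.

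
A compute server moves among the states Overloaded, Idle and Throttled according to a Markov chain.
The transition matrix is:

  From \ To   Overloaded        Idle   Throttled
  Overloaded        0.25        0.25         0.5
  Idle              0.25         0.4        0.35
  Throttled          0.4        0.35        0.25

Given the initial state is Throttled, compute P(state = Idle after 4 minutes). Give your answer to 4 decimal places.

0.3361

Propagate the distribution vector 4 minutes from Throttled.
After 0 minutes: (0.0000, 0.0000, 1.0000)
After 1 minute: (0.4000, 0.3500, 0.2500)
After 2 minutes: (0.2875, 0.3275, 0.3850)
After 3 minutes: (0.3078, 0.3376, 0.3546)
After 4 minutes: (0.3032, 0.3361, 0.3607)
P(in Idle after 4 minutes) = 0.3361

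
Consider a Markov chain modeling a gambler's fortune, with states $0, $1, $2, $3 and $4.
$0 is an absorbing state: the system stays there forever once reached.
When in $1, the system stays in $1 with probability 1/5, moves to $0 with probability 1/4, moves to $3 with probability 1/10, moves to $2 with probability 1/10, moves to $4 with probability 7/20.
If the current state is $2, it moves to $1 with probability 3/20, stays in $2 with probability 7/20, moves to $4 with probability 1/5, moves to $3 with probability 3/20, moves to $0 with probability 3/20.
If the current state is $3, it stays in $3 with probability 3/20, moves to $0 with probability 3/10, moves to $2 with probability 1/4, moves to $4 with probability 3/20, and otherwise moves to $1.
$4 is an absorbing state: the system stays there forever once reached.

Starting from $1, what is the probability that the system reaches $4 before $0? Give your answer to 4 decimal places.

Let h(s) be the probability of absorption at $4 starting from transient state s. Then h($4) = 1 and h($0) = 0. By first-step analysis:
h($1) = 0.25·0 + 0.2·h($1) + 0.1·h($2) + 0.1·h($3) + 0.35·1
h($2) = 0.15·0 + 0.15·h($1) + 0.35·h($2) + 0.15·h($3) + 0.2·1
h($3) = 0.3·0 + 0.15·h($1) + 0.25·h($2) + 0.15·h($3) + 0.15·1
Solving: h($1) = 0.5587, h($2) = 0.5365, h($3) = 0.4329.
Starting from $1, the probability is 0.5587.

0.5587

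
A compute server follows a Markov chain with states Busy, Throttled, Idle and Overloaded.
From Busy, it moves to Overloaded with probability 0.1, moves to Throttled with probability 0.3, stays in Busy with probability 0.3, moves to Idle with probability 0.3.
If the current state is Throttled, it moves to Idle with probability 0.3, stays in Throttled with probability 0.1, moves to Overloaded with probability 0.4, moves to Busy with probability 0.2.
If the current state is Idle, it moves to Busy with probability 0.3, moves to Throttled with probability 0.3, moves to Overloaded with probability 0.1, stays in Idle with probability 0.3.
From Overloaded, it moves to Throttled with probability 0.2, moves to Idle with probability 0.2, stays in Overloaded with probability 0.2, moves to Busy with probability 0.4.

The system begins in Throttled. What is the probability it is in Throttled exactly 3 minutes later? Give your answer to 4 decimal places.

0.2350

Propagate the distribution vector 3 minutes from Throttled.
After 0 minutes: (0.0000, 1.0000, 0.0000, 0.0000)
After 1 minute: (0.2000, 0.1000, 0.3000, 0.4000)
After 2 minutes: (0.3300, 0.2400, 0.2600, 0.1700)
After 3 minutes: (0.2930, 0.2350, 0.2830, 0.1890)
P(in Throttled after 3 minutes) = 0.2350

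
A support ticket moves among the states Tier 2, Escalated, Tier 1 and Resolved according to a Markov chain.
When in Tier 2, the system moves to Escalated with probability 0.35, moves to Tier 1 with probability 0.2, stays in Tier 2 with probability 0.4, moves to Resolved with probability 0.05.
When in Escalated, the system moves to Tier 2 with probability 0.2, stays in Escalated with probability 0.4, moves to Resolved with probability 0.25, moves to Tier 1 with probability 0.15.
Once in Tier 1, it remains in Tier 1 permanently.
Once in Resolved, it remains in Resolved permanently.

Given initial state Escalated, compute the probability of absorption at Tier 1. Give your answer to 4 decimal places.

0.4483

Let h(s) be the probability of absorption at Tier 1 starting from transient state s. Then h(Tier 1) = 1 and h(Resolved) = 0. By first-step analysis:
h(Tier 2) = 0.4·h(Tier 2) + 0.35·h(Escalated) + 0.2·1 + 0.05·0
h(Escalated) = 0.2·h(Tier 2) + 0.4·h(Escalated) + 0.15·1 + 0.25·0
Solving: h(Tier 2) = 0.5948, h(Escalated) = 0.4483.
Starting from Escalated, the probability is 0.4483.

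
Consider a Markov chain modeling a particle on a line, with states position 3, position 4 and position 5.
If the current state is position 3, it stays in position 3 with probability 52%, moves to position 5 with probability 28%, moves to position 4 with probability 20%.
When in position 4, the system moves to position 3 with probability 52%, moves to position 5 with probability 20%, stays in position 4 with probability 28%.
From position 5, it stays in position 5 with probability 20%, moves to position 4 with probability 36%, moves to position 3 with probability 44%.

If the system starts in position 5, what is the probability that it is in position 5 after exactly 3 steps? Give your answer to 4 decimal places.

Propagate the distribution vector 3 steps from position 5.
After 0 steps: (0.0000, 0.0000, 1.0000)
After 1 step: (0.4400, 0.3600, 0.2000)
After 2 steps: (0.5040, 0.2608, 0.2352)
After 3 steps: (0.5012, 0.2585, 0.2403)
P(in position 5 after 3 steps) = 0.2403

0.2403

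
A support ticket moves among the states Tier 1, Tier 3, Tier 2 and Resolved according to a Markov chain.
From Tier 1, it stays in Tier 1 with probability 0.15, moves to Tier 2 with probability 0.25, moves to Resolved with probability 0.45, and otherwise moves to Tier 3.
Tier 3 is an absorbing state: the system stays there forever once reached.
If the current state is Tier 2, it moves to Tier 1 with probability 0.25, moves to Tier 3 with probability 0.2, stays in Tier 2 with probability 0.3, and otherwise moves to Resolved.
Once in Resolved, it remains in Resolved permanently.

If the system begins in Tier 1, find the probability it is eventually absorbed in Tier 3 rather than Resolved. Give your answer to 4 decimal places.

0.2911

Let h(s) be the probability of absorption at Tier 3 starting from transient state s. Then h(Tier 3) = 1 and h(Resolved) = 0. By first-step analysis:
h(Tier 1) = 0.15·h(Tier 1) + 0.15·1 + 0.25·h(Tier 2) + 0.45·0
h(Tier 2) = 0.25·h(Tier 1) + 0.2·1 + 0.3·h(Tier 2) + 0.25·0
Solving: h(Tier 1) = 0.2911, h(Tier 2) = 0.3897.
Starting from Tier 1, the probability is 0.2911.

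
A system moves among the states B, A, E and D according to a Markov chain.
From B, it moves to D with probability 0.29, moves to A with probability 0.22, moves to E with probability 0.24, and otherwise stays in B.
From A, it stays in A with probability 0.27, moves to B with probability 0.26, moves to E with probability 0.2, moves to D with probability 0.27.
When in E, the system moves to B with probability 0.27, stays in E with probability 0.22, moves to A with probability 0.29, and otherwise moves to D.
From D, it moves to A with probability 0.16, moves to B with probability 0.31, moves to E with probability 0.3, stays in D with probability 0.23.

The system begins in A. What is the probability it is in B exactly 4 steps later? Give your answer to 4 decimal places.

0.2723

Propagate the distribution vector 4 steps from A.
After 0 steps: (0.0000, 1.0000, 0.0000, 0.0000)
After 1 step: (0.2600, 0.2700, 0.2000, 0.2700)
After 2 steps: (0.2729, 0.2313, 0.2414, 0.2544)
After 3 steps: (0.2724, 0.2332, 0.2412, 0.2532)
After 4 steps: (0.2723, 0.2334, 0.2410, 0.2533)
P(in B after 4 steps) = 0.2723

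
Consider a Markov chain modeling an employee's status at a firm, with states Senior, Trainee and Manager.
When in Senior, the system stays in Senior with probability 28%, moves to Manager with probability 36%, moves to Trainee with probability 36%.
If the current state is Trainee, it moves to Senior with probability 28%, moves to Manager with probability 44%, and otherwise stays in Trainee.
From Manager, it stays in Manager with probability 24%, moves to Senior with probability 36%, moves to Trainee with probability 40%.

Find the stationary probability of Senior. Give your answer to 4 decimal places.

Let the stationary distribution be π with π = πP and π_1 + π_2 + π_3 = 1.
π_1 = 0.28·π_1 + 0.28·π_2 + 0.36·π_3
π_2 = 0.36·π_1 + 0.28·π_2 + 0.4·π_3
Solving with the normalization constraint gives π = (0.3077, 0.3462, 0.3462).
So the stationary probability of Senior is 0.3077.

0.3077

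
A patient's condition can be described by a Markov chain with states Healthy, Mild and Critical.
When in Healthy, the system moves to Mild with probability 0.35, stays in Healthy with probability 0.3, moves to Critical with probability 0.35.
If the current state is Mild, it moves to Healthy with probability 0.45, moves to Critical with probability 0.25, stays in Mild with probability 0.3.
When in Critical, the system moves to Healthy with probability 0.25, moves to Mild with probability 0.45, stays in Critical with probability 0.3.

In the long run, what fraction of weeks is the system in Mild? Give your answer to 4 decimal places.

0.3618

Let the stationary distribution be π with π = πP and π_1 + π_2 + π_3 = 1.
π_1 = 0.3·π_1 + 0.45·π_2 + 0.25·π_3
π_2 = 0.35·π_1 + 0.3·π_2 + 0.45·π_3
Solving with the normalization constraint gives π = (0.3393, 0.3618, 0.2989).
So the stationary probability of Mild is 0.3618.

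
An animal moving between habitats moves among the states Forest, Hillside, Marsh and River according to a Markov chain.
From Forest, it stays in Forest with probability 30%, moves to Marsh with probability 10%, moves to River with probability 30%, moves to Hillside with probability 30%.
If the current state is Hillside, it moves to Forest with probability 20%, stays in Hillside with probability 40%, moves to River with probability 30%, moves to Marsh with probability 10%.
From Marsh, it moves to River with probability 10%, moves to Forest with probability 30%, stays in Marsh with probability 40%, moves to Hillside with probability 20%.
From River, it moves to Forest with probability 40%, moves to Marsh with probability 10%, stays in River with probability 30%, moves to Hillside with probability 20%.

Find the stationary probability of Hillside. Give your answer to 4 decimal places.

0.2873

Let the stationary distribution be π with π = πP and π_1 + π_2 + π_3 + π_4 = 1.
π_1 = 0.3·π_1 + 0.2·π_2 + 0.3·π_3 + 0.4·π_4
π_2 = 0.3·π_1 + 0.4·π_2 + 0.2·π_3 + 0.2·π_4
π_3 = 0.1·π_1 + 0.1·π_2 + 0.4·π_3 + 0.1·π_4
Solving with the normalization constraint gives π = (0.2984, 0.2873, 0.1429, 0.2714).
So the stationary probability of Hillside is 0.2873.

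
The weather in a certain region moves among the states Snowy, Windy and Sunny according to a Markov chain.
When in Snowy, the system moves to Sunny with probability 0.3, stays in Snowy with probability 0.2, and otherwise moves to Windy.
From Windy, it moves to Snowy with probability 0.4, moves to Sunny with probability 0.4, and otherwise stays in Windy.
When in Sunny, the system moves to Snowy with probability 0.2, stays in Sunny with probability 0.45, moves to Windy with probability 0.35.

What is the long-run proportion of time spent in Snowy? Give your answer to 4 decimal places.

Let the stationary distribution be π with π = πP and π_1 + π_2 + π_3 = 1.
π_1 = 0.2·π_1 + 0.4·π_2 + 0.2·π_3
π_2 = 0.5·π_1 + 0.2·π_2 + 0.35·π_3
Solving with the normalization constraint gives π = (0.2679, 0.3393, 0.3929).
So the stationary probability of Snowy is 0.2679.

0.2679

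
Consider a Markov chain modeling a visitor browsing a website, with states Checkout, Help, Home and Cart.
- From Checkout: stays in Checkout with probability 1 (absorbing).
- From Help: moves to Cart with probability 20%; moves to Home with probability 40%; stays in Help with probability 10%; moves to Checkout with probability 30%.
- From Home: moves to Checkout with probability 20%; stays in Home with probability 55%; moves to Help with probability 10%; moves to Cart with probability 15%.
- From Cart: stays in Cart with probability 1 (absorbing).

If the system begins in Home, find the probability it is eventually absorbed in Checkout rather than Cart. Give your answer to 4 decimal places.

Let h(s) be the probability of absorption at Checkout starting from transient state s. Then h(Checkout) = 1 and h(Cart) = 0. By first-step analysis:
h(Help) = 0.3·1 + 0.1·h(Help) + 0.4·h(Home) + 0.2·0
h(Home) = 0.2·1 + 0.1·h(Help) + 0.55·h(Home) + 0.15·0
Solving: h(Help) = 0.5890, h(Home) = 0.5753.
Starting from Home, the probability is 0.5753.

0.5753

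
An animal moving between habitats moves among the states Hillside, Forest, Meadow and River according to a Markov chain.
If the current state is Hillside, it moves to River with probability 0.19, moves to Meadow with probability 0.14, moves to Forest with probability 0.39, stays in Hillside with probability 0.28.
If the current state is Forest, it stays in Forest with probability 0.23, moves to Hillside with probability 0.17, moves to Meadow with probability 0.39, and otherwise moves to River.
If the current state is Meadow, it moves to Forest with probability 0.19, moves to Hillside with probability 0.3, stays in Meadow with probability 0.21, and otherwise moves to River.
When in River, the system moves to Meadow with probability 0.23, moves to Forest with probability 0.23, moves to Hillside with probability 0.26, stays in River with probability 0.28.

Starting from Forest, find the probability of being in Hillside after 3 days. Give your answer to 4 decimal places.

0.2532

Propagate the distribution vector 3 days from Forest.
After 0 days: (0.0000, 1.0000, 0.0000, 0.0000)
After 1 day: (0.1700, 0.2300, 0.3900, 0.2100)
After 2 days: (0.2583, 0.2416, 0.2437, 0.2564)
After 3 days: (0.2532, 0.2616, 0.2405, 0.2447)
P(in Hillside after 3 days) = 0.2532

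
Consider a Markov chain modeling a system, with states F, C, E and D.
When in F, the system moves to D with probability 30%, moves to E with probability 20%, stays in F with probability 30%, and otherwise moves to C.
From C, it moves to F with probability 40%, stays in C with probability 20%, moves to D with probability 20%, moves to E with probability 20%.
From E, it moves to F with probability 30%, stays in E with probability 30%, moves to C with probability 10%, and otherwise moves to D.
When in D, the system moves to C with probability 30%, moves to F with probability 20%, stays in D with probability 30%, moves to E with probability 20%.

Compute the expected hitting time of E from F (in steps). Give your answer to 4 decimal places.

5.0000

Let t(s) be the expected number of steps to first reach E from state s, with t(E) = 0. Conditioning on the first step:
t(F) = 1 + 0.3·t(F) + 0.2·t(C) + 0.3·t(D)
t(C) = 1 + 0.4·t(F) + 0.2·t(C) + 0.2·t(D)
t(D) = 1 + 0.2·t(F) + 0.3·t(C) + 0.3·t(D)
Solving: t(F) = 5.0000, t(C) = 5.0000, t(D) = 5.0000.
Expected steps from F to E: 5.0000.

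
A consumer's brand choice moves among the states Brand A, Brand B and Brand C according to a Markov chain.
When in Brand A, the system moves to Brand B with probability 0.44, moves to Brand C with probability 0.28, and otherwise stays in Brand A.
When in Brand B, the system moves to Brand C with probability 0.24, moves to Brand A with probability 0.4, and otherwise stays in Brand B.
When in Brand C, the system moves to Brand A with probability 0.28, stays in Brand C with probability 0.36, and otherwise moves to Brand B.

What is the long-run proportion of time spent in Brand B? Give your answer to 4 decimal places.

Let the stationary distribution be π with π = πP and π_1 + π_2 + π_3 = 1.
π_1 = 0.28·π_1 + 0.4·π_2 + 0.28·π_3
π_2 = 0.44·π_1 + 0.36·π_2 + 0.36·π_3
Solving with the normalization constraint gives π = (0.3263, 0.3861, 0.2876).
So the stationary probability of Brand B is 0.3861.

0.3861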